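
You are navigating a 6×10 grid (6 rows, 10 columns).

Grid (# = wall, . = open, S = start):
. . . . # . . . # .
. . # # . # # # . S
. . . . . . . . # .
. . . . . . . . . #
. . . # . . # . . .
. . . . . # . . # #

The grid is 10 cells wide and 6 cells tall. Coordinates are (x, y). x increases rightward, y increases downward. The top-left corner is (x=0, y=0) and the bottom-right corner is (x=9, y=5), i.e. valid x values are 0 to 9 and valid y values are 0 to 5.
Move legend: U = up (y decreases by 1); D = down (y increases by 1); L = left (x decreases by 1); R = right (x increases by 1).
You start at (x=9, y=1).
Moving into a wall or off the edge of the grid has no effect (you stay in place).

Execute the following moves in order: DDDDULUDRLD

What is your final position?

Start: (x=9, y=1)
  D (down): (x=9, y=1) -> (x=9, y=2)
  [×3]D (down): blocked, stay at (x=9, y=2)
  U (up): (x=9, y=2) -> (x=9, y=1)
  L (left): (x=9, y=1) -> (x=8, y=1)
  U (up): blocked, stay at (x=8, y=1)
  D (down): blocked, stay at (x=8, y=1)
  R (right): (x=8, y=1) -> (x=9, y=1)
  L (left): (x=9, y=1) -> (x=8, y=1)
  D (down): blocked, stay at (x=8, y=1)
Final: (x=8, y=1)

Answer: Final position: (x=8, y=1)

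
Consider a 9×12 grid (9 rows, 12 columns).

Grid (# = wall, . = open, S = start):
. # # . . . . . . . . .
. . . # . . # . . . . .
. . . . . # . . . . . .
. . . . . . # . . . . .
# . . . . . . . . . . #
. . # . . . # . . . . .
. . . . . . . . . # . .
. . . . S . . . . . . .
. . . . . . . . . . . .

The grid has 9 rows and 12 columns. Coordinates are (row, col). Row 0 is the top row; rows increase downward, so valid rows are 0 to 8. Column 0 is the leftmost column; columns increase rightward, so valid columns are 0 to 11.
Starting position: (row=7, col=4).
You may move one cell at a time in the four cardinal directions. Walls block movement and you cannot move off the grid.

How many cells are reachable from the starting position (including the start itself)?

Answer: Reachable cells: 97

Derivation:
BFS flood-fill from (row=7, col=4):
  Distance 0: (row=7, col=4)
  Distance 1: (row=6, col=4), (row=7, col=3), (row=7, col=5), (row=8, col=4)
  Distance 2: (row=5, col=4), (row=6, col=3), (row=6, col=5), (row=7, col=2), (row=7, col=6), (row=8, col=3), (row=8, col=5)
  Distance 3: (row=4, col=4), (row=5, col=3), (row=5, col=5), (row=6, col=2), (row=6, col=6), (row=7, col=1), (row=7, col=7), (row=8, col=2), (row=8, col=6)
  Distance 4: (row=3, col=4), (row=4, col=3), (row=4, col=5), (row=6, col=1), (row=6, col=7), (row=7, col=0), (row=7, col=8), (row=8, col=1), (row=8, col=7)
  Distance 5: (row=2, col=4), (row=3, col=3), (row=3, col=5), (row=4, col=2), (row=4, col=6), (row=5, col=1), (row=5, col=7), (row=6, col=0), (row=6, col=8), (row=7, col=9), (row=8, col=0), (row=8, col=8)
  Distance 6: (row=1, col=4), (row=2, col=3), (row=3, col=2), (row=4, col=1), (row=4, col=7), (row=5, col=0), (row=5, col=8), (row=7, col=10), (row=8, col=9)
  Distance 7: (row=0, col=4), (row=1, col=5), (row=2, col=2), (row=3, col=1), (row=3, col=7), (row=4, col=8), (row=5, col=9), (row=6, col=10), (row=7, col=11), (row=8, col=10)
  Distance 8: (row=0, col=3), (row=0, col=5), (row=1, col=2), (row=2, col=1), (row=2, col=7), (row=3, col=0), (row=3, col=8), (row=4, col=9), (row=5, col=10), (row=6, col=11), (row=8, col=11)
  Distance 9: (row=0, col=6), (row=1, col=1), (row=1, col=7), (row=2, col=0), (row=2, col=6), (row=2, col=8), (row=3, col=9), (row=4, col=10), (row=5, col=11)
  Distance 10: (row=0, col=7), (row=1, col=0), (row=1, col=8), (row=2, col=9), (row=3, col=10)
  Distance 11: (row=0, col=0), (row=0, col=8), (row=1, col=9), (row=2, col=10), (row=3, col=11)
  Distance 12: (row=0, col=9), (row=1, col=10), (row=2, col=11)
  Distance 13: (row=0, col=10), (row=1, col=11)
  Distance 14: (row=0, col=11)
Total reachable: 97 (grid has 97 open cells total)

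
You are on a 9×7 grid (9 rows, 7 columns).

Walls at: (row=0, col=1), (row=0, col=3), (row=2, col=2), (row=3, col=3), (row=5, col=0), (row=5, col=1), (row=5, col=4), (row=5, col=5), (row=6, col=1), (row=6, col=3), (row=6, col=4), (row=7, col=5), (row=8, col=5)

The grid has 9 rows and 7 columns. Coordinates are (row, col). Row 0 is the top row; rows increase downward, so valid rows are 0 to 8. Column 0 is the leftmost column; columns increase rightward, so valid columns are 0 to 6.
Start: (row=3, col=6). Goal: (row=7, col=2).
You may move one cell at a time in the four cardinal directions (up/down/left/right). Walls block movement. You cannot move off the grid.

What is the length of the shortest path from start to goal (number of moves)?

BFS from (row=3, col=6) until reaching (row=7, col=2):
  Distance 0: (row=3, col=6)
  Distance 1: (row=2, col=6), (row=3, col=5), (row=4, col=6)
  Distance 2: (row=1, col=6), (row=2, col=5), (row=3, col=4), (row=4, col=5), (row=5, col=6)
  Distance 3: (row=0, col=6), (row=1, col=5), (row=2, col=4), (row=4, col=4), (row=6, col=6)
  Distance 4: (row=0, col=5), (row=1, col=4), (row=2, col=3), (row=4, col=3), (row=6, col=5), (row=7, col=6)
  Distance 5: (row=0, col=4), (row=1, col=3), (row=4, col=2), (row=5, col=3), (row=8, col=6)
  Distance 6: (row=1, col=2), (row=3, col=2), (row=4, col=1), (row=5, col=2)
  Distance 7: (row=0, col=2), (row=1, col=1), (row=3, col=1), (row=4, col=0), (row=6, col=2)
  Distance 8: (row=1, col=0), (row=2, col=1), (row=3, col=0), (row=7, col=2)  <- goal reached here
One shortest path (8 moves): (row=3, col=6) -> (row=3, col=5) -> (row=3, col=4) -> (row=4, col=4) -> (row=4, col=3) -> (row=4, col=2) -> (row=5, col=2) -> (row=6, col=2) -> (row=7, col=2)

Answer: Shortest path length: 8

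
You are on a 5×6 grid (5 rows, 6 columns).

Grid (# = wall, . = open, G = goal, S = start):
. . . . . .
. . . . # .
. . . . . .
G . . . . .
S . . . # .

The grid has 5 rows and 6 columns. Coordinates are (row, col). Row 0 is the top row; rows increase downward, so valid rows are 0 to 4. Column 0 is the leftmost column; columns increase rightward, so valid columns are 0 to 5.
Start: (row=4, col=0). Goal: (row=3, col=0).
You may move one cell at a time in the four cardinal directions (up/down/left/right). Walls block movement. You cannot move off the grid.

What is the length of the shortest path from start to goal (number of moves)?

Answer: Shortest path length: 1

Derivation:
BFS from (row=4, col=0) until reaching (row=3, col=0):
  Distance 0: (row=4, col=0)
  Distance 1: (row=3, col=0), (row=4, col=1)  <- goal reached here
One shortest path (1 moves): (row=4, col=0) -> (row=3, col=0)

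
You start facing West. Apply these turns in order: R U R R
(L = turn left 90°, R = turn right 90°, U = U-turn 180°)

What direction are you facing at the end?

Answer: Final heading: North

Derivation:
Start: West
  R (right (90° clockwise)) -> North
  U (U-turn (180°)) -> South
  R (right (90° clockwise)) -> West
  R (right (90° clockwise)) -> North
Final: North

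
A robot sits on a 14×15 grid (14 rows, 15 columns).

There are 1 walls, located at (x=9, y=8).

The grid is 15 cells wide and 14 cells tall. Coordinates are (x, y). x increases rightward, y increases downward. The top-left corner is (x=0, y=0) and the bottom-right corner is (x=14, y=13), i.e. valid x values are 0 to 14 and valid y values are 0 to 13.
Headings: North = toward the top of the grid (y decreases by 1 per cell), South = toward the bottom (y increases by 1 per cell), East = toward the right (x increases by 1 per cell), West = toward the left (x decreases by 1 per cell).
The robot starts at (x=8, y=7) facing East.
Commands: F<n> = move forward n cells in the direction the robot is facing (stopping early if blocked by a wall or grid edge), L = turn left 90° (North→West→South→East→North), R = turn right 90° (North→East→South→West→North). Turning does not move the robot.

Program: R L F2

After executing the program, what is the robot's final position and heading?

Start: (x=8, y=7), facing East
  R: turn right, now facing South
  L: turn left, now facing East
  F2: move forward 2, now at (x=10, y=7)
Final: (x=10, y=7), facing East

Answer: Final position: (x=10, y=7), facing East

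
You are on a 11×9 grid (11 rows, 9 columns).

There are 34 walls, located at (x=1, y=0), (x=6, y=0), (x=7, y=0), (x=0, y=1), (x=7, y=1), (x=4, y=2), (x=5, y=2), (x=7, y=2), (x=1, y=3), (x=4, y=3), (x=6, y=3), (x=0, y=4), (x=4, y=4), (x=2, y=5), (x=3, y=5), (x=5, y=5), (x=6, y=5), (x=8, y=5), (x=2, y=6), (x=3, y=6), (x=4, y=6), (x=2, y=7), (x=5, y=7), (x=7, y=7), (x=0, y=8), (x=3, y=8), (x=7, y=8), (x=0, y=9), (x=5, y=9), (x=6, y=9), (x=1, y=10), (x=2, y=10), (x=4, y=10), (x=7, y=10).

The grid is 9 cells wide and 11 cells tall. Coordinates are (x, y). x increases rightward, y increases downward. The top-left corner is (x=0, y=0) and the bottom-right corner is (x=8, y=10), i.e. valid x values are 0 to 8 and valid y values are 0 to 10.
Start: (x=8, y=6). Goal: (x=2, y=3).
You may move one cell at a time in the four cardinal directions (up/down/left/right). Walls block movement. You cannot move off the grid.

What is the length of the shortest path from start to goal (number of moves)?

BFS from (x=8, y=6) until reaching (x=2, y=3):
  Distance 0: (x=8, y=6)
  Distance 1: (x=7, y=6), (x=8, y=7)
  Distance 2: (x=7, y=5), (x=6, y=6), (x=8, y=8)
  Distance 3: (x=7, y=4), (x=5, y=6), (x=6, y=7), (x=8, y=9)
  Distance 4: (x=7, y=3), (x=6, y=4), (x=8, y=4), (x=6, y=8), (x=7, y=9), (x=8, y=10)
  Distance 5: (x=8, y=3), (x=5, y=4), (x=5, y=8)
  Distance 6: (x=8, y=2), (x=5, y=3), (x=4, y=8)
  Distance 7: (x=8, y=1), (x=4, y=7), (x=4, y=9)
  Distance 8: (x=8, y=0), (x=3, y=7), (x=3, y=9)
  Distance 9: (x=2, y=9), (x=3, y=10)
  Distance 10: (x=2, y=8), (x=1, y=9)
  Distance 11: (x=1, y=8)
  Distance 12: (x=1, y=7)
  Distance 13: (x=1, y=6), (x=0, y=7)
  Distance 14: (x=1, y=5), (x=0, y=6)
  Distance 15: (x=1, y=4), (x=0, y=5)
  Distance 16: (x=2, y=4)
  Distance 17: (x=2, y=3), (x=3, y=4)  <- goal reached here
One shortest path (17 moves): (x=8, y=6) -> (x=7, y=6) -> (x=6, y=6) -> (x=6, y=7) -> (x=6, y=8) -> (x=5, y=8) -> (x=4, y=8) -> (x=4, y=9) -> (x=3, y=9) -> (x=2, y=9) -> (x=1, y=9) -> (x=1, y=8) -> (x=1, y=7) -> (x=1, y=6) -> (x=1, y=5) -> (x=1, y=4) -> (x=2, y=4) -> (x=2, y=3)

Answer: Shortest path length: 17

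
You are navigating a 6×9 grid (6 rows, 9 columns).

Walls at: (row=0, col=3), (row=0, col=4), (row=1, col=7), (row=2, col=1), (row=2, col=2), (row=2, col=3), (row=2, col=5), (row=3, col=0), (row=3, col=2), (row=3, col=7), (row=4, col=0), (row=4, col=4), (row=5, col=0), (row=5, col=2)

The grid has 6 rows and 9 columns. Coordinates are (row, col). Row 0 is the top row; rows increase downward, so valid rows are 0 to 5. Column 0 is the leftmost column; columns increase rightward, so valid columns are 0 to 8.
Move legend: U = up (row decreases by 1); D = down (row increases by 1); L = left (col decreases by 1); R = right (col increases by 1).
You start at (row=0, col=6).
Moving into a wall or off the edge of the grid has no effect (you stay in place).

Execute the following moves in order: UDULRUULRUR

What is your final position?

Answer: Final position: (row=0, col=7)

Derivation:
Start: (row=0, col=6)
  U (up): blocked, stay at (row=0, col=6)
  D (down): (row=0, col=6) -> (row=1, col=6)
  U (up): (row=1, col=6) -> (row=0, col=6)
  L (left): (row=0, col=6) -> (row=0, col=5)
  R (right): (row=0, col=5) -> (row=0, col=6)
  U (up): blocked, stay at (row=0, col=6)
  U (up): blocked, stay at (row=0, col=6)
  L (left): (row=0, col=6) -> (row=0, col=5)
  R (right): (row=0, col=5) -> (row=0, col=6)
  U (up): blocked, stay at (row=0, col=6)
  R (right): (row=0, col=6) -> (row=0, col=7)
Final: (row=0, col=7)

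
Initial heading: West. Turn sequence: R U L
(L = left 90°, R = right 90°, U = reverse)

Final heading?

Start: West
  R (right (90° clockwise)) -> North
  U (U-turn (180°)) -> South
  L (left (90° counter-clockwise)) -> East
Final: East

Answer: Final heading: East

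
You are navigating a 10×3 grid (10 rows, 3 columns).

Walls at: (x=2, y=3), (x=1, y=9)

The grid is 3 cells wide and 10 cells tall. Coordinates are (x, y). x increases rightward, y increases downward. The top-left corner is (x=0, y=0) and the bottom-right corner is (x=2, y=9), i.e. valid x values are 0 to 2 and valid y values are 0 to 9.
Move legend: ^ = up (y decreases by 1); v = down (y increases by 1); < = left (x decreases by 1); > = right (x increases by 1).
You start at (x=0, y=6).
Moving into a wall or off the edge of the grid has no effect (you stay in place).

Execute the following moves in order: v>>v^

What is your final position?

Start: (x=0, y=6)
  v (down): (x=0, y=6) -> (x=0, y=7)
  > (right): (x=0, y=7) -> (x=1, y=7)
  > (right): (x=1, y=7) -> (x=2, y=7)
  v (down): (x=2, y=7) -> (x=2, y=8)
  ^ (up): (x=2, y=8) -> (x=2, y=7)
Final: (x=2, y=7)

Answer: Final position: (x=2, y=7)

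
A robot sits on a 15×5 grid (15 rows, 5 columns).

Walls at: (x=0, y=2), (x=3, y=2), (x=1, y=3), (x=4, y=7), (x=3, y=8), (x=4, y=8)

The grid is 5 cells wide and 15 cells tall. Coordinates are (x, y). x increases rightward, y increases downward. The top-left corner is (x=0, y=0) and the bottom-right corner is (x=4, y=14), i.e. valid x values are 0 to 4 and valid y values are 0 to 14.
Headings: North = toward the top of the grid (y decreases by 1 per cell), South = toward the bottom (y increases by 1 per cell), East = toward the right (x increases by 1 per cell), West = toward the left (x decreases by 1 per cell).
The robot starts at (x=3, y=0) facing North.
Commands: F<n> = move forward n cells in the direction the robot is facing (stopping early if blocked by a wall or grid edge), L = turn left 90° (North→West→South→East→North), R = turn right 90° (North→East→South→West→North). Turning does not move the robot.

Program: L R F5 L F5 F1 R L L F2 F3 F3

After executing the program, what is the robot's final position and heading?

Answer: Final position: (x=0, y=1), facing South

Derivation:
Start: (x=3, y=0), facing North
  L: turn left, now facing West
  R: turn right, now facing North
  F5: move forward 0/5 (blocked), now at (x=3, y=0)
  L: turn left, now facing West
  F5: move forward 3/5 (blocked), now at (x=0, y=0)
  F1: move forward 0/1 (blocked), now at (x=0, y=0)
  R: turn right, now facing North
  L: turn left, now facing West
  L: turn left, now facing South
  F2: move forward 1/2 (blocked), now at (x=0, y=1)
  F3: move forward 0/3 (blocked), now at (x=0, y=1)
  F3: move forward 0/3 (blocked), now at (x=0, y=1)
Final: (x=0, y=1), facing South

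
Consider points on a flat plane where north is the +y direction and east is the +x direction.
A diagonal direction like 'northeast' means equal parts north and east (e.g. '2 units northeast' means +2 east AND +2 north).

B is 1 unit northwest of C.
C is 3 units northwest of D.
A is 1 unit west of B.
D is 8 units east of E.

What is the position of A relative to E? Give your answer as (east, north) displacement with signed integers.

Answer: A is at (east=3, north=4) relative to E.

Derivation:
Place E at the origin (east=0, north=0).
  D is 8 units east of E: delta (east=+8, north=+0); D at (east=8, north=0).
  C is 3 units northwest of D: delta (east=-3, north=+3); C at (east=5, north=3).
  B is 1 unit northwest of C: delta (east=-1, north=+1); B at (east=4, north=4).
  A is 1 unit west of B: delta (east=-1, north=+0); A at (east=3, north=4).
Therefore A relative to E: (east=3, north=4).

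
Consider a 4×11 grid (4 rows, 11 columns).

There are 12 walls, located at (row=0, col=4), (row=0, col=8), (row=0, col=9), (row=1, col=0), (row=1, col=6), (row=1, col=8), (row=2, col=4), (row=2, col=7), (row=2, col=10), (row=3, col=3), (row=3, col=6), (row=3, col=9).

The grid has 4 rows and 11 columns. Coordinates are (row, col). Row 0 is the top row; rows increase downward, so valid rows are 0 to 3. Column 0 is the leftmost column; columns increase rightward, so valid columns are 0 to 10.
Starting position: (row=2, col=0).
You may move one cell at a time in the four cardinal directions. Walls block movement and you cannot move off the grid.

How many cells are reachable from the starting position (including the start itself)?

Answer: Reachable cells: 24

Derivation:
BFS flood-fill from (row=2, col=0):
  Distance 0: (row=2, col=0)
  Distance 1: (row=2, col=1), (row=3, col=0)
  Distance 2: (row=1, col=1), (row=2, col=2), (row=3, col=1)
  Distance 3: (row=0, col=1), (row=1, col=2), (row=2, col=3), (row=3, col=2)
  Distance 4: (row=0, col=0), (row=0, col=2), (row=1, col=3)
  Distance 5: (row=0, col=3), (row=1, col=4)
  Distance 6: (row=1, col=5)
  Distance 7: (row=0, col=5), (row=2, col=5)
  Distance 8: (row=0, col=6), (row=2, col=6), (row=3, col=5)
  Distance 9: (row=0, col=7), (row=3, col=4)
  Distance 10: (row=1, col=7)
Total reachable: 24 (grid has 32 open cells total)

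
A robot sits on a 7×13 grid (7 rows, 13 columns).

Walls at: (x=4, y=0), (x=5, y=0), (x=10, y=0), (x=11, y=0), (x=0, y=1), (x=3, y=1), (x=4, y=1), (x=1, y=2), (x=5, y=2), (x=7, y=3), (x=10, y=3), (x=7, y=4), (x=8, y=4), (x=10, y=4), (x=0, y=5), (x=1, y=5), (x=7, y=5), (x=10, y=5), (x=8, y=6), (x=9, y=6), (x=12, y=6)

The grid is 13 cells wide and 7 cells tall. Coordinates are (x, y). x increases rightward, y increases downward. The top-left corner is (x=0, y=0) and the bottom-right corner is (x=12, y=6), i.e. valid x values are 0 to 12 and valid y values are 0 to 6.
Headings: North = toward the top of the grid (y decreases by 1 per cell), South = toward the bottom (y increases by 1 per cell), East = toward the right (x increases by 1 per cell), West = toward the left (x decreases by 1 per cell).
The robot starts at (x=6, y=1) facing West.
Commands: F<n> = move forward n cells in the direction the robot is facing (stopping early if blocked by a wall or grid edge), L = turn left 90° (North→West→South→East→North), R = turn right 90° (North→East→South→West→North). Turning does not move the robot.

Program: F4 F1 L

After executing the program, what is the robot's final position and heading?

Answer: Final position: (x=5, y=1), facing South

Derivation:
Start: (x=6, y=1), facing West
  F4: move forward 1/4 (blocked), now at (x=5, y=1)
  F1: move forward 0/1 (blocked), now at (x=5, y=1)
  L: turn left, now facing South
Final: (x=5, y=1), facing South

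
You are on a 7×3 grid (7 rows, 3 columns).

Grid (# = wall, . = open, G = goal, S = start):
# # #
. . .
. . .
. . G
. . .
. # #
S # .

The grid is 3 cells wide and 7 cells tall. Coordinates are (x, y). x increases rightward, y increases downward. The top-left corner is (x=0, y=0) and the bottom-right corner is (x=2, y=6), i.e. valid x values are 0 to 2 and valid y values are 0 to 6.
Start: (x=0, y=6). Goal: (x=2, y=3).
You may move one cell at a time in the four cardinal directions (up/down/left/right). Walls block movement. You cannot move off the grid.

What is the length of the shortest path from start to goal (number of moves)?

Answer: Shortest path length: 5

Derivation:
BFS from (x=0, y=6) until reaching (x=2, y=3):
  Distance 0: (x=0, y=6)
  Distance 1: (x=0, y=5)
  Distance 2: (x=0, y=4)
  Distance 3: (x=0, y=3), (x=1, y=4)
  Distance 4: (x=0, y=2), (x=1, y=3), (x=2, y=4)
  Distance 5: (x=0, y=1), (x=1, y=2), (x=2, y=3)  <- goal reached here
One shortest path (5 moves): (x=0, y=6) -> (x=0, y=5) -> (x=0, y=4) -> (x=1, y=4) -> (x=2, y=4) -> (x=2, y=3)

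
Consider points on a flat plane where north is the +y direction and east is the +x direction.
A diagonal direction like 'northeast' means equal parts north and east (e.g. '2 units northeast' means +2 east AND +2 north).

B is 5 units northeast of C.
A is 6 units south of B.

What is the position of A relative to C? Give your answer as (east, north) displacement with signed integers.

Answer: A is at (east=5, north=-1) relative to C.

Derivation:
Place C at the origin (east=0, north=0).
  B is 5 units northeast of C: delta (east=+5, north=+5); B at (east=5, north=5).
  A is 6 units south of B: delta (east=+0, north=-6); A at (east=5, north=-1).
Therefore A relative to C: (east=5, north=-1).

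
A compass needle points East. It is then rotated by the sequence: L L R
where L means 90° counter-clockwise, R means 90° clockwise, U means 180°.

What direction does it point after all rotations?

Answer: Final heading: North

Derivation:
Start: East
  L (left (90° counter-clockwise)) -> North
  L (left (90° counter-clockwise)) -> West
  R (right (90° clockwise)) -> North
Final: North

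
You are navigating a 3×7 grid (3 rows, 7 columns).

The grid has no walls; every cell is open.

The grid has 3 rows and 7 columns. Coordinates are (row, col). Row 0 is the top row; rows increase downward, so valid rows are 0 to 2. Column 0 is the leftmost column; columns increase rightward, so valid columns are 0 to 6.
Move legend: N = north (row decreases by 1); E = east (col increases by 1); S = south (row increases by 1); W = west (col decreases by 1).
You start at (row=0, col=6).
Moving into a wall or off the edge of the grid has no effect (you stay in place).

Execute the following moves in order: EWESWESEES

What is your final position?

Answer: Final position: (row=2, col=6)

Derivation:
Start: (row=0, col=6)
  E (east): blocked, stay at (row=0, col=6)
  W (west): (row=0, col=6) -> (row=0, col=5)
  E (east): (row=0, col=5) -> (row=0, col=6)
  S (south): (row=0, col=6) -> (row=1, col=6)
  W (west): (row=1, col=6) -> (row=1, col=5)
  E (east): (row=1, col=5) -> (row=1, col=6)
  S (south): (row=1, col=6) -> (row=2, col=6)
  E (east): blocked, stay at (row=2, col=6)
  E (east): blocked, stay at (row=2, col=6)
  S (south): blocked, stay at (row=2, col=6)
Final: (row=2, col=6)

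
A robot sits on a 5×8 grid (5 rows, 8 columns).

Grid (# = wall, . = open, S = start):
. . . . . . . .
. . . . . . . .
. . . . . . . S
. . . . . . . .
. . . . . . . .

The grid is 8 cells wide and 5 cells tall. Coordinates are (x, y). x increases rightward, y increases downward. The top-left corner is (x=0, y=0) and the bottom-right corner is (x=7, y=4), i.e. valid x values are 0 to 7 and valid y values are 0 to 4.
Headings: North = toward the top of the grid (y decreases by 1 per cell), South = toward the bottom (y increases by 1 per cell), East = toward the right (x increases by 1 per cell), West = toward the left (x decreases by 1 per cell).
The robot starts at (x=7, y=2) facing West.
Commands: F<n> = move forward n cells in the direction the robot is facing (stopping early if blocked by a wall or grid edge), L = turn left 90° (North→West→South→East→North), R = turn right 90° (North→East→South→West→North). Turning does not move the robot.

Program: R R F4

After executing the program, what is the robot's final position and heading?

Answer: Final position: (x=7, y=2), facing East

Derivation:
Start: (x=7, y=2), facing West
  R: turn right, now facing North
  R: turn right, now facing East
  F4: move forward 0/4 (blocked), now at (x=7, y=2)
Final: (x=7, y=2), facing East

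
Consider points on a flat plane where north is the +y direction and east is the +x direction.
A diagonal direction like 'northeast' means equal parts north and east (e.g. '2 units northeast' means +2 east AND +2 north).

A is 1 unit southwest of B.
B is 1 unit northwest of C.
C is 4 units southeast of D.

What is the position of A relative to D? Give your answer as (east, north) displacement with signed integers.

Place D at the origin (east=0, north=0).
  C is 4 units southeast of D: delta (east=+4, north=-4); C at (east=4, north=-4).
  B is 1 unit northwest of C: delta (east=-1, north=+1); B at (east=3, north=-3).
  A is 1 unit southwest of B: delta (east=-1, north=-1); A at (east=2, north=-4).
Therefore A relative to D: (east=2, north=-4).

Answer: A is at (east=2, north=-4) relative to D.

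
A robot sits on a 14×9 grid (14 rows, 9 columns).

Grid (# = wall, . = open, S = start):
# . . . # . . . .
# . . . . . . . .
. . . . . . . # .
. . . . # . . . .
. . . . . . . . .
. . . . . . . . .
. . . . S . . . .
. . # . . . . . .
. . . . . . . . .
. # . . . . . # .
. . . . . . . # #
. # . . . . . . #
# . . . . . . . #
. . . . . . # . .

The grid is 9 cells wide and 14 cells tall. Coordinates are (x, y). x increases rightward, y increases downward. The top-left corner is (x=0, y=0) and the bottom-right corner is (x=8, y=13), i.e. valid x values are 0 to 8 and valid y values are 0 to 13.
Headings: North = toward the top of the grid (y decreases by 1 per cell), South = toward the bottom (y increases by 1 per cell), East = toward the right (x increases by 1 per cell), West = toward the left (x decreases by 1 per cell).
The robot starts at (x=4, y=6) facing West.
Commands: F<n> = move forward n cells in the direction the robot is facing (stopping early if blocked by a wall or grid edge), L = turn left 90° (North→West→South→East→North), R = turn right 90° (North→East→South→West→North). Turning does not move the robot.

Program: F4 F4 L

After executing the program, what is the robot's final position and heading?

Answer: Final position: (x=0, y=6), facing South

Derivation:
Start: (x=4, y=6), facing West
  F4: move forward 4, now at (x=0, y=6)
  F4: move forward 0/4 (blocked), now at (x=0, y=6)
  L: turn left, now facing South
Final: (x=0, y=6), facing South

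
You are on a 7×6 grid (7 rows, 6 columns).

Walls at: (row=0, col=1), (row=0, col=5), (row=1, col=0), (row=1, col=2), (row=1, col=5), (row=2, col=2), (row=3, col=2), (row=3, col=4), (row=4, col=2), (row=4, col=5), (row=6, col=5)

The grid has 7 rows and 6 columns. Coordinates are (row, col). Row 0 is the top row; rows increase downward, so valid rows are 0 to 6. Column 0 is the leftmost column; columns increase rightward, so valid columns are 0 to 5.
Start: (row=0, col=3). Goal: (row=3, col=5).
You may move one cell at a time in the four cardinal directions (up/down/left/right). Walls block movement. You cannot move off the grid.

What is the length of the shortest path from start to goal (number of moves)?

BFS from (row=0, col=3) until reaching (row=3, col=5):
  Distance 0: (row=0, col=3)
  Distance 1: (row=0, col=2), (row=0, col=4), (row=1, col=3)
  Distance 2: (row=1, col=4), (row=2, col=3)
  Distance 3: (row=2, col=4), (row=3, col=3)
  Distance 4: (row=2, col=5), (row=4, col=3)
  Distance 5: (row=3, col=5), (row=4, col=4), (row=5, col=3)  <- goal reached here
One shortest path (5 moves): (row=0, col=3) -> (row=0, col=4) -> (row=1, col=4) -> (row=2, col=4) -> (row=2, col=5) -> (row=3, col=5)

Answer: Shortest path length: 5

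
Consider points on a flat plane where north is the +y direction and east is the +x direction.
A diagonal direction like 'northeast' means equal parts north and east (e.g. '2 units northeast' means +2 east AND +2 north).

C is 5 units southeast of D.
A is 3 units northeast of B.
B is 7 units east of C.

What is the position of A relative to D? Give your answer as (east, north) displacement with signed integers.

Answer: A is at (east=15, north=-2) relative to D.

Derivation:
Place D at the origin (east=0, north=0).
  C is 5 units southeast of D: delta (east=+5, north=-5); C at (east=5, north=-5).
  B is 7 units east of C: delta (east=+7, north=+0); B at (east=12, north=-5).
  A is 3 units northeast of B: delta (east=+3, north=+3); A at (east=15, north=-2).
Therefore A relative to D: (east=15, north=-2).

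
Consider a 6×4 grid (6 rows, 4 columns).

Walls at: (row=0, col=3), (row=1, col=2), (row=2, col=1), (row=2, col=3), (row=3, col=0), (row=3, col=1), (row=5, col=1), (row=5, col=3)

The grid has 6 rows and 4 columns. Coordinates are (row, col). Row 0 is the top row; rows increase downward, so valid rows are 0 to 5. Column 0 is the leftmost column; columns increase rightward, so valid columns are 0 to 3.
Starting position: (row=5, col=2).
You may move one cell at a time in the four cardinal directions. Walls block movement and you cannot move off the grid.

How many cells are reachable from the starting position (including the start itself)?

BFS flood-fill from (row=5, col=2):
  Distance 0: (row=5, col=2)
  Distance 1: (row=4, col=2)
  Distance 2: (row=3, col=2), (row=4, col=1), (row=4, col=3)
  Distance 3: (row=2, col=2), (row=3, col=3), (row=4, col=0)
  Distance 4: (row=5, col=0)
Total reachable: 9 (grid has 16 open cells total)

Answer: Reachable cells: 9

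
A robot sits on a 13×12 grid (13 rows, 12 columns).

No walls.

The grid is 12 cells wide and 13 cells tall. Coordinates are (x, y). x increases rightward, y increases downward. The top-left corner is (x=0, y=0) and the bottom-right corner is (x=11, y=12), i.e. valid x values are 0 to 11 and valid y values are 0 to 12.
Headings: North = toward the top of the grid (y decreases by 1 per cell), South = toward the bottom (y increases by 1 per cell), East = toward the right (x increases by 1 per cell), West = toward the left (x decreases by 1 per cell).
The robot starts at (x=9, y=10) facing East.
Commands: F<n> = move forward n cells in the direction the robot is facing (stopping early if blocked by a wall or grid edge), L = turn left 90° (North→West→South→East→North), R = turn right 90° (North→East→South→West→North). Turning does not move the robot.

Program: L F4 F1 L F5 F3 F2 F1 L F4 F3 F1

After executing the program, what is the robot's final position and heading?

Start: (x=9, y=10), facing East
  L: turn left, now facing North
  F4: move forward 4, now at (x=9, y=6)
  F1: move forward 1, now at (x=9, y=5)
  L: turn left, now facing West
  F5: move forward 5, now at (x=4, y=5)
  F3: move forward 3, now at (x=1, y=5)
  F2: move forward 1/2 (blocked), now at (x=0, y=5)
  F1: move forward 0/1 (blocked), now at (x=0, y=5)
  L: turn left, now facing South
  F4: move forward 4, now at (x=0, y=9)
  F3: move forward 3, now at (x=0, y=12)
  F1: move forward 0/1 (blocked), now at (x=0, y=12)
Final: (x=0, y=12), facing South

Answer: Final position: (x=0, y=12), facing South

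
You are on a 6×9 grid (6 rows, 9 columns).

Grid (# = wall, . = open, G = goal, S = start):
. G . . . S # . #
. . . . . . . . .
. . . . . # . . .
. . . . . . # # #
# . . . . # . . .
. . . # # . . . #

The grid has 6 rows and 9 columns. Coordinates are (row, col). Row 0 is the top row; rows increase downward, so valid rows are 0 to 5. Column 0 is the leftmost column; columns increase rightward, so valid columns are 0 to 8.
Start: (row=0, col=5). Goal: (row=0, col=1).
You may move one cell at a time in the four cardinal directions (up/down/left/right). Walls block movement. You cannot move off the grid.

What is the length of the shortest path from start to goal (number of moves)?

Answer: Shortest path length: 4

Derivation:
BFS from (row=0, col=5) until reaching (row=0, col=1):
  Distance 0: (row=0, col=5)
  Distance 1: (row=0, col=4), (row=1, col=5)
  Distance 2: (row=0, col=3), (row=1, col=4), (row=1, col=6)
  Distance 3: (row=0, col=2), (row=1, col=3), (row=1, col=7), (row=2, col=4), (row=2, col=6)
  Distance 4: (row=0, col=1), (row=0, col=7), (row=1, col=2), (row=1, col=8), (row=2, col=3), (row=2, col=7), (row=3, col=4)  <- goal reached here
One shortest path (4 moves): (row=0, col=5) -> (row=0, col=4) -> (row=0, col=3) -> (row=0, col=2) -> (row=0, col=1)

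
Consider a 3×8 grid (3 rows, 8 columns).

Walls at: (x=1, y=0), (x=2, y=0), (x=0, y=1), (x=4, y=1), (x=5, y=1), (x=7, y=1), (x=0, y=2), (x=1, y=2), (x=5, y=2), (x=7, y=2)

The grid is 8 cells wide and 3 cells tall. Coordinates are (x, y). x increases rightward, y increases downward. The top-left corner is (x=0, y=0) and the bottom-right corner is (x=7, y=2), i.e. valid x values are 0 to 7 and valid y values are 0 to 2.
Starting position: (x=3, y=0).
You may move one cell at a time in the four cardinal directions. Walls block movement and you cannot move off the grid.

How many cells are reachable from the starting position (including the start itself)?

Answer: Reachable cells: 13

Derivation:
BFS flood-fill from (x=3, y=0):
  Distance 0: (x=3, y=0)
  Distance 1: (x=4, y=0), (x=3, y=1)
  Distance 2: (x=5, y=0), (x=2, y=1), (x=3, y=2)
  Distance 3: (x=6, y=0), (x=1, y=1), (x=2, y=2), (x=4, y=2)
  Distance 4: (x=7, y=0), (x=6, y=1)
  Distance 5: (x=6, y=2)
Total reachable: 13 (grid has 14 open cells total)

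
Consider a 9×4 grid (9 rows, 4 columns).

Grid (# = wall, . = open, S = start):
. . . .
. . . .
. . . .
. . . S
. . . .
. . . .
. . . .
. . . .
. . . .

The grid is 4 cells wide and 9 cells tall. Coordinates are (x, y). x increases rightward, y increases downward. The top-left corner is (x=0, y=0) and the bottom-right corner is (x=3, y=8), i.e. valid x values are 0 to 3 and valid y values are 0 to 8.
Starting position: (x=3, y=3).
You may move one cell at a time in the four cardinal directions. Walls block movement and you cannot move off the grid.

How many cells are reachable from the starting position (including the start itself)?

Answer: Reachable cells: 36

Derivation:
BFS flood-fill from (x=3, y=3):
  Distance 0: (x=3, y=3)
  Distance 1: (x=3, y=2), (x=2, y=3), (x=3, y=4)
  Distance 2: (x=3, y=1), (x=2, y=2), (x=1, y=3), (x=2, y=4), (x=3, y=5)
  Distance 3: (x=3, y=0), (x=2, y=1), (x=1, y=2), (x=0, y=3), (x=1, y=4), (x=2, y=5), (x=3, y=6)
  Distance 4: (x=2, y=0), (x=1, y=1), (x=0, y=2), (x=0, y=4), (x=1, y=5), (x=2, y=6), (x=3, y=7)
  Distance 5: (x=1, y=0), (x=0, y=1), (x=0, y=5), (x=1, y=6), (x=2, y=7), (x=3, y=8)
  Distance 6: (x=0, y=0), (x=0, y=6), (x=1, y=7), (x=2, y=8)
  Distance 7: (x=0, y=7), (x=1, y=8)
  Distance 8: (x=0, y=8)
Total reachable: 36 (grid has 36 open cells total)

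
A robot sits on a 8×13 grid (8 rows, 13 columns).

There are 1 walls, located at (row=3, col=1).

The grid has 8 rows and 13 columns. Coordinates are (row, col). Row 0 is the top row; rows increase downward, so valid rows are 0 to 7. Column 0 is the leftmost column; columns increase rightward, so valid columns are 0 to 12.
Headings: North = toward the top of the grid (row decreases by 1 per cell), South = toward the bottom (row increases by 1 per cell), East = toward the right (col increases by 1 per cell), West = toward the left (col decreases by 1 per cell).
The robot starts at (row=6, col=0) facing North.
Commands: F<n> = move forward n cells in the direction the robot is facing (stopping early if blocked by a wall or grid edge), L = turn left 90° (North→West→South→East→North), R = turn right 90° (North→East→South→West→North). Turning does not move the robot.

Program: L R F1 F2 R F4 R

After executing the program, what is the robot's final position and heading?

Start: (row=6, col=0), facing North
  L: turn left, now facing West
  R: turn right, now facing North
  F1: move forward 1, now at (row=5, col=0)
  F2: move forward 2, now at (row=3, col=0)
  R: turn right, now facing East
  F4: move forward 0/4 (blocked), now at (row=3, col=0)
  R: turn right, now facing South
Final: (row=3, col=0), facing South

Answer: Final position: (row=3, col=0), facing South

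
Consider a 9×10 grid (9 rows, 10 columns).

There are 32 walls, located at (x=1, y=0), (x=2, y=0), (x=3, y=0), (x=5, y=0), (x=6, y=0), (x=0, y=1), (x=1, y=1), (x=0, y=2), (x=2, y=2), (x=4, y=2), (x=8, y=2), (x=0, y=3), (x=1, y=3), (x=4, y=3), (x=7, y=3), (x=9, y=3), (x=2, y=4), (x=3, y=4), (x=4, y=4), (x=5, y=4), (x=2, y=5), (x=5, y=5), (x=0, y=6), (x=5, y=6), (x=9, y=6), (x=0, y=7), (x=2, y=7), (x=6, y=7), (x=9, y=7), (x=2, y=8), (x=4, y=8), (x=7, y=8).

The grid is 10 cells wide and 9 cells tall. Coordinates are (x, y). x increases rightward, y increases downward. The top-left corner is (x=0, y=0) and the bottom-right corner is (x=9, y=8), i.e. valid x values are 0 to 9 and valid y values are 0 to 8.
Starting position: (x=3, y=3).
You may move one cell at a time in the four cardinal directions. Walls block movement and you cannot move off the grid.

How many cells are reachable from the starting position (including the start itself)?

Answer: Reachable cells: 37

Derivation:
BFS flood-fill from (x=3, y=3):
  Distance 0: (x=3, y=3)
  Distance 1: (x=3, y=2), (x=2, y=3)
  Distance 2: (x=3, y=1)
  Distance 3: (x=2, y=1), (x=4, y=1)
  Distance 4: (x=4, y=0), (x=5, y=1)
  Distance 5: (x=6, y=1), (x=5, y=2)
  Distance 6: (x=7, y=1), (x=6, y=2), (x=5, y=3)
  Distance 7: (x=7, y=0), (x=8, y=1), (x=7, y=2), (x=6, y=3)
  Distance 8: (x=8, y=0), (x=9, y=1), (x=6, y=4)
  Distance 9: (x=9, y=0), (x=9, y=2), (x=7, y=4), (x=6, y=5)
  Distance 10: (x=8, y=4), (x=7, y=5), (x=6, y=6)
  Distance 11: (x=8, y=3), (x=9, y=4), (x=8, y=5), (x=7, y=6)
  Distance 12: (x=9, y=5), (x=8, y=6), (x=7, y=7)
  Distance 13: (x=8, y=7)
  Distance 14: (x=8, y=8)
  Distance 15: (x=9, y=8)
Total reachable: 37 (grid has 58 open cells total)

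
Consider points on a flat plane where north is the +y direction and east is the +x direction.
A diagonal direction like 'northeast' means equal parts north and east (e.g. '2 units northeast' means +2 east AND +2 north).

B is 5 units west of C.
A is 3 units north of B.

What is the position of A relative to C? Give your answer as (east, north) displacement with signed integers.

Place C at the origin (east=0, north=0).
  B is 5 units west of C: delta (east=-5, north=+0); B at (east=-5, north=0).
  A is 3 units north of B: delta (east=+0, north=+3); A at (east=-5, north=3).
Therefore A relative to C: (east=-5, north=3).

Answer: A is at (east=-5, north=3) relative to C.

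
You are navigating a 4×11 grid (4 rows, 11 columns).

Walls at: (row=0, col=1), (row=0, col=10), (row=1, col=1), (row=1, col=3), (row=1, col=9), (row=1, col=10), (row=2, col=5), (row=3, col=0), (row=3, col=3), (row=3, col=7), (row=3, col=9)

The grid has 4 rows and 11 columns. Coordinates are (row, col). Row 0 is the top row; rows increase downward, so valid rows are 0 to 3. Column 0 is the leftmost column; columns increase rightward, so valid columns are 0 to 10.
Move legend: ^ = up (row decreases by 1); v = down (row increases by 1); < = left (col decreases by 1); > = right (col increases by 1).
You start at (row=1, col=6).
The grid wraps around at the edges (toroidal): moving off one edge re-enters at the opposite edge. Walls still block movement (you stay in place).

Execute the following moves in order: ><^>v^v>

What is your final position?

Start: (row=1, col=6)
  > (right): (row=1, col=6) -> (row=1, col=7)
  < (left): (row=1, col=7) -> (row=1, col=6)
  ^ (up): (row=1, col=6) -> (row=0, col=6)
  > (right): (row=0, col=6) -> (row=0, col=7)
  v (down): (row=0, col=7) -> (row=1, col=7)
  ^ (up): (row=1, col=7) -> (row=0, col=7)
  v (down): (row=0, col=7) -> (row=1, col=7)
  > (right): (row=1, col=7) -> (row=1, col=8)
Final: (row=1, col=8)

Answer: Final position: (row=1, col=8)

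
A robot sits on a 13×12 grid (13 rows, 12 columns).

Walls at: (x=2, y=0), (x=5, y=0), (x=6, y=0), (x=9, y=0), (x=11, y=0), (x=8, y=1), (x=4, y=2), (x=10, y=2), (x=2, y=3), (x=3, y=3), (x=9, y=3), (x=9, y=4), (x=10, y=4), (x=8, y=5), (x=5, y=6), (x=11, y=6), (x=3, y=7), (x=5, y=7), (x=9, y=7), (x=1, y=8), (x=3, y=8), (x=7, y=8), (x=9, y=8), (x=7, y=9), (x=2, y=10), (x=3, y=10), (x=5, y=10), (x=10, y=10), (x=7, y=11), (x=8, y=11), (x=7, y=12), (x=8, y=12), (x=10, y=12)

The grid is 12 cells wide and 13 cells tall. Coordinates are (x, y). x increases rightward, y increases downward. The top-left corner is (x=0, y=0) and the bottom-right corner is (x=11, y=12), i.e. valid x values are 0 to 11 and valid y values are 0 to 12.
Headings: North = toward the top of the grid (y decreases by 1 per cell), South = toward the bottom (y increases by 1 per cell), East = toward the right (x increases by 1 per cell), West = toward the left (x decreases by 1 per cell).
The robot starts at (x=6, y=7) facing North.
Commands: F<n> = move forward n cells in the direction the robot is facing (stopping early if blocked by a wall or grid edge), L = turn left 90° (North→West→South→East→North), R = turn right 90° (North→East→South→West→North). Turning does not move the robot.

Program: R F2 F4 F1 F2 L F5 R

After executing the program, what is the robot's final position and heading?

Start: (x=6, y=7), facing North
  R: turn right, now facing East
  F2: move forward 2, now at (x=8, y=7)
  F4: move forward 0/4 (blocked), now at (x=8, y=7)
  F1: move forward 0/1 (blocked), now at (x=8, y=7)
  F2: move forward 0/2 (blocked), now at (x=8, y=7)
  L: turn left, now facing North
  F5: move forward 1/5 (blocked), now at (x=8, y=6)
  R: turn right, now facing East
Final: (x=8, y=6), facing East

Answer: Final position: (x=8, y=6), facing East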